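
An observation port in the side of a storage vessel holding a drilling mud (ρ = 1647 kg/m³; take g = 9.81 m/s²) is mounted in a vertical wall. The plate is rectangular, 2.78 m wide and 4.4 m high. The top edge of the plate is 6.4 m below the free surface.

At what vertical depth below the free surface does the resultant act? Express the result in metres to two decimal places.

γ = ρg = 1647 × 9.81 / 1000 = 16.15707 kN/m³.
The centroid lies 4.4/2 = 2.2 m below the top edge, so the centroid depth is h_c = 6.4 + 2.2 = 8.6 m.
A = 2.78 × 4.4 = 12.232 m².
Resultant F = γ·h_c·A = 16.15707 × 8.6 × 12.232 = 1699.65 kN.
I_c = b·h³/12 = 2.78 × 4.4³/12 = 19.7343 m⁴.
Centre of pressure: y_p = y_c + I_c/(y_c·A) = 8.6 + 19.7343/(8.6 × 12.232) = 8.6 + 0.187597 = 8.7876 m along the plane.

h_p = 8.79 m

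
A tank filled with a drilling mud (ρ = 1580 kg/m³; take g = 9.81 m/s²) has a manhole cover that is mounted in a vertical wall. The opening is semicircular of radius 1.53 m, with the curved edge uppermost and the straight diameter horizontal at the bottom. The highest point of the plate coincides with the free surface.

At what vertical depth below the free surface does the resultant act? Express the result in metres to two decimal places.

h_p = 1.07 m

γ = ρg = 1580 × 9.81 / 1000 = 15.4998 kN/m³.
The centroid lies 4r/(3π) = 0.649352 m above the diameter, so r − 4r/(3π) = 1.53 − 0.649352 = 0.880648 m below the topmost point, so the centroid depth is h_c = 0.880648 m.
A = πr²/2 = π × 1.53²/2 = 3.67708 m².
Resultant F = γ·h_c·A = 15.4998 × 0.880648 × 3.67708 = 50.1917 kN.
I_c = (π/8 − 8/(9π))·r⁴ = 0.109757 × 1.53⁴ = 0.601448 m⁴.
Centre of pressure: y_p = y_c + I_c/(y_c·A) = 0.880648 + 0.601448/(0.880648 × 3.67708) = 0.880648 + 0.185735 = 1.06638 m along the plane.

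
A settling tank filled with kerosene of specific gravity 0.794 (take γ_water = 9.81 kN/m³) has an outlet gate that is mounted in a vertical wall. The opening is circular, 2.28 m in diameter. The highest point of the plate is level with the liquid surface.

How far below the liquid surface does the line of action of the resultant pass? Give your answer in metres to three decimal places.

γ = 0.794 × 9.81 = 7.78914 kN/m³.
The centroid is at the centre, 1.14 m below the top of the plate, so the centroid depth is h_c = 1.14 m.
A = π(1.14)² = 4.08281 m².
Resultant F = γ·h_c·A = 7.78914 × 1.14 × 4.08281 = 36.2538 kN.
I_c = πr⁴/4 = π × 1.14⁴/4 = 1.32651 m⁴.
Centre of pressure: y_p = y_c + I_c/(y_c·A) = 1.14 + 1.32651/(1.14 × 4.08281) = 1.14 + 0.285001 = 1.425 m along the plane.

h_p = 1.425 m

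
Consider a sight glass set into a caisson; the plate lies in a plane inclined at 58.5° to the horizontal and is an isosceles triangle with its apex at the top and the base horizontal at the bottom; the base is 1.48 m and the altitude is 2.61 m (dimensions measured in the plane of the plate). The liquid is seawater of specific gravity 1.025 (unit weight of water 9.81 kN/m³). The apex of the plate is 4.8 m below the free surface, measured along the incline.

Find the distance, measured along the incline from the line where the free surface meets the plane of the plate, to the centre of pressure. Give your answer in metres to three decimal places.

y_p = 6.598 m

γ = 1.025 × 9.81 = 10.05525 kN/m³.
Let θ = 58.5° be the plate's angle to the horizontal; measure y along the incline from where the plane meets the free surface. Vertical depth h = y·sinθ with sinθ = 0.852640.
With the apex up, the centroid sits 2h/3 = 2 × 2.61/3 = 1.74 m below the apex, so y_c = 4.8 + 1.74 = 6.54 m and h_c = 6.54 × 0.852640 = 5.57627 m.
A = ½ × 1.48 × 2.61 = 1.9314 m².
Resultant F = γ·h_c·A = 10.05525 × 5.57627 × 1.9314 = 108.295 kN.
I_c = b·h³/36 = 1.48 × 2.61³/36 = 0.730938 m⁴.
Centre of pressure: y_p = y_c + I_c/(y_c·A) = 6.54 + 0.730938/(6.54 × 1.9314) = 6.54 + 0.0578669 = 6.59787 m along the plane.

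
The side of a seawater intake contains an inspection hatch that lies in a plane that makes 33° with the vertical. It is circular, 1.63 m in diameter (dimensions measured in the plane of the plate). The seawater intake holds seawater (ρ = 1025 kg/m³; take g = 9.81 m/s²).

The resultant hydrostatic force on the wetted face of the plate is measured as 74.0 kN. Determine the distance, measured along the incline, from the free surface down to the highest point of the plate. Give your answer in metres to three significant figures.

γ = ρg = 1025 × 9.81 / 1000 = 10.05525 kN/m³.
A = π(0.815)² = 2.08672 m².
From F = γ·h_c·A, the centroid depth is h_c = 74.0/(10.05525 × 2.08672) = 3.52675 m.
The plate makes 33° with the vertical, i.e. θ = 90° − 33° = 57° to the horizontal. Measuring y along the incline from the free-surface line, vertical depth h = y·sinθ with sinθ = 0.838671.
Along the incline, y_c = h_c/sinθ = 3.52675/0.838671 = 4.20517 m.
The centroid is at the centre, 0.815 m below the top of the plate, so the highest point sits at y_top = 4.20517 − 0.815 = 3.39017 m along the incline.

y_top ≈ 3.39 m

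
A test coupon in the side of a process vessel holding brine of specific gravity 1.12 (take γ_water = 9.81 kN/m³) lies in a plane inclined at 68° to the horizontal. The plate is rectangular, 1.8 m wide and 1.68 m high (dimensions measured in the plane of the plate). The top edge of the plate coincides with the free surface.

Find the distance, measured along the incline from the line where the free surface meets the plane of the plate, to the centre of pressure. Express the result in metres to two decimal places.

γ = 1.12 × 9.81 = 10.9872 kN/m³.
Let θ = 68° be the plate's angle to the horizontal; measure y along the incline from where the plane meets the free surface. Vertical depth h = y·sinθ with sinθ = 0.927184.
The centroid lies 1.68/2 = 0.84 m below the top edge, so y_c = 0.84 m and h_c = 0.84 × 0.927184 = 0.778835 m.
A = 1.8 × 1.68 = 3.024 m².
Resultant F = γ·h_c·A = 10.9872 × 0.778835 × 3.024 = 25.877 kN.
I_c = b·h³/12 = 1.8 × 1.68³/12 = 0.711245 m⁴.
Centre of pressure: y_p = y_c + I_c/(y_c·A) = 0.84 + 0.711245/(0.84 × 3.024) = 0.84 + 0.28 = 1.12 m along the plane.

y_p = 1.12 m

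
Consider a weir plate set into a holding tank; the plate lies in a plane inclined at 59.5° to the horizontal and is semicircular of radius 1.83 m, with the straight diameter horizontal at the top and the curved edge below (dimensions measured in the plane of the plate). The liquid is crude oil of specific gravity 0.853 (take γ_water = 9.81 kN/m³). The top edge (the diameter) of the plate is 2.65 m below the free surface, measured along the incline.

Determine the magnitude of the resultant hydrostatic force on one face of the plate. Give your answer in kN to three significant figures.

γ = 0.853 × 9.81 = 8.36793 kN/m³.
Let θ = 59.5° be the plate's angle to the horizontal; measure y along the incline from where the plane meets the free surface. Vertical depth h = y·sinθ with sinθ = 0.861629.
The centroid of a semicircle lies 4r/(3π) = 0.776676 m from the diameter, here below the top edge, so y_c = 2.65 + 0.776676 = 3.42668 m and h_c = 3.42668 × 0.861629 = 2.95253 m.
A = πr²/2 = π × 1.83²/2 = 5.26044 m².
Resultant F = γ·h_c·A = 8.36793 × 2.95253 × 5.26044 = 129.967 kN.

F ≈ 130 kN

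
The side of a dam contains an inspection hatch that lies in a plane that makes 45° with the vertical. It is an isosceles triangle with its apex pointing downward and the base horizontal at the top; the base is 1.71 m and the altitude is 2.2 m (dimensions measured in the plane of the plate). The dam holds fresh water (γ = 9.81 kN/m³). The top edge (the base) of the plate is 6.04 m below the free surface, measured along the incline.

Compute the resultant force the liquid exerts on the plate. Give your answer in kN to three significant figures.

γ = 9.81 kN/m³.
The plate makes 45° with the vertical, i.e. θ = 90° − 45° = 45° to the horizontal. Measuring y along the incline from the free-surface line, vertical depth h = y·sinθ with sinθ = 0.707107.
With the apex down, the centroid sits h/3 = 2.2/3 = 0.733333 m below the base (the top edge), so y_c = 6.04 + 0.733333 = 6.77333 m and h_c = 6.77333 × 0.707107 = 4.78947 m.
A = ½ × 1.71 × 2.2 = 1.881 m².
Resultant F = γ·h_c·A = 9.81 × 4.78947 × 1.881 = 88.3782 kN.

F ≈ 88.4 kN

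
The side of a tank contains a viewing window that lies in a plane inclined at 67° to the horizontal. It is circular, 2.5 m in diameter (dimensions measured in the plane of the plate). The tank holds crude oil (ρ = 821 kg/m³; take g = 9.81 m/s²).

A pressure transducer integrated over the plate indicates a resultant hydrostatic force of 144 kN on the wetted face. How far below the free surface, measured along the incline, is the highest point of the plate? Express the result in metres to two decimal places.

y_top ≈ 2.71 m

γ = ρg = 821 × 9.81 / 1000 = 8.05401 kN/m³.
A = π(1.25)² = 4.90874 m².
From F = γ·h_c·A, the centroid depth is h_c = 144/(8.05401 × 4.90874) = 3.64234 m.
Let θ = 67° be the plate's angle to the horizontal; measure y along the incline from where the plane meets the free surface. Vertical depth h = y·sinθ with sinθ = 0.920505.
Along the incline, y_c = h_c/sinθ = 3.64234/0.920505 = 3.95689 m.
The centroid is at the centre, 1.25 m below the top of the plate, so the highest point sits at y_top = 3.95689 − 1.25 = 2.70689 m along the incline.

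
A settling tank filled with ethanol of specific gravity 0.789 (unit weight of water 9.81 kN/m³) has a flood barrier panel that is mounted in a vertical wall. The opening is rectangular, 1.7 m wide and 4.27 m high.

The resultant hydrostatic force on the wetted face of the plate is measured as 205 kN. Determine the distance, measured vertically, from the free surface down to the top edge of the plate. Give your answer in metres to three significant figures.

γ = 0.789 × 9.81 = 7.74009 kN/m³.
A = 1.7 × 4.27 = 7.259 m².
From F = γ·h_c·A, the centroid depth is h_c = 205/(7.74009 × 7.259) = 3.64864 m.
The centroid lies 4.27/2 = 2.135 m below the top edge, so the top edge sits at h_top = 3.64864 − 2.135 = 1.51364 m below the surface.

d_top ≈ 1.51 m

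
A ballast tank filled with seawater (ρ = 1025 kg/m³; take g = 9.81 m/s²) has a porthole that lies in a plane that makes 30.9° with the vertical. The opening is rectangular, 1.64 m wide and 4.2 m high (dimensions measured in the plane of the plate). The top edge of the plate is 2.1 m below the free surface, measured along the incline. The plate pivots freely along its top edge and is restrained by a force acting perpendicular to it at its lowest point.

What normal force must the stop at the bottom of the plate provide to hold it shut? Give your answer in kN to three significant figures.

P ≈ 146 kN

γ = ρg = 1025 × 9.81 / 1000 = 10.05525 kN/m³.
The plate makes 30.9° with the vertical, i.e. θ = 90° − 30.9° = 59.1° to the horizontal. Measuring y along the incline from the free-surface line, vertical depth h = y·sinθ with sinθ = 0.858065.
The centroid lies 4.2/2 = 2.1 m below the top edge, so y_c = 2.1 + 2.1 = 4.2 m and h_c = 4.2 × 0.858065 = 3.60387 m.
A = 1.64 × 4.2 = 6.888 m².
Resultant F = γ·h_c·A = 10.05525 × 3.60387 × 6.888 = 249.606 kN.
I_c = b·h³/12 = 1.64 × 4.2³/12 = 10.1254 m⁴.
Centre of pressure: y_p = y_c + I_c/(y_c·A) = 4.2 + 10.1254/(4.2 × 6.888) = 4.2 + 0.350001 = 4.55 m along the plane.
The resultant acts 2.1 + 0.350001 = 2.45 m (along the plate) below the hinge at the top edge, so the moment about the hinge is M = F × 2.45 = 249.606 × 2.45 = 611.535 kN·m.
A normal force at the bottom, 4.2 m from the hinge, must supply this moment: P = 611.535/4.2 = 145.604 kN.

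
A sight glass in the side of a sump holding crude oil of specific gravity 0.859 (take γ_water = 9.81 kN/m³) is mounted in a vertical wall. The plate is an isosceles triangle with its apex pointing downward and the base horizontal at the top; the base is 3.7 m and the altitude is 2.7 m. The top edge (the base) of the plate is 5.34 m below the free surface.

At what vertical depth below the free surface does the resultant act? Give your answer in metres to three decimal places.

h_p = 6.305 m

γ = 0.859 × 9.81 = 8.42679 kN/m³.
With the apex down, the centroid sits h/3 = 2.7/3 = 0.9 m below the base (the top edge), so the centroid depth is h_c = 5.34 + 0.9 = 6.24 m.
A = ½ × 3.7 × 2.7 = 4.995 m².
Resultant F = γ·h_c·A = 8.42679 × 6.24 × 4.995 = 262.653 kN.
I_c = b·h³/36 = 3.7 × 2.7³/36 = 2.02298 m⁴.
Centre of pressure: y_p = y_c + I_c/(y_c·A) = 6.24 + 2.02298/(6.24 × 4.995) = 6.24 + 0.064904 = 6.3049 m along the plane.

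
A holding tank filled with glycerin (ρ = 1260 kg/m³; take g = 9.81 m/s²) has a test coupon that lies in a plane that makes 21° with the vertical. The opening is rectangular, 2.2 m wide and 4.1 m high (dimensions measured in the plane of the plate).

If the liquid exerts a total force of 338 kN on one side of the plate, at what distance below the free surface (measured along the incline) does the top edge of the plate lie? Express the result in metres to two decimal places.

γ = ρg = 1260 × 9.81 / 1000 = 12.3606 kN/m³.
A = 2.2 × 4.1 = 9.02 m².
From F = γ·h_c·A, the centroid depth is h_c = 338/(12.3606 × 9.02) = 3.03159 m.
The plate makes 21° with the vertical, i.e. θ = 90° − 21° = 69° to the horizontal. Measuring y along the incline from the free-surface line, vertical depth h = y·sinθ with sinθ = 0.933580.
Along the incline, y_c = h_c/sinθ = 3.03159/0.933580 = 3.24727 m.
The centroid lies 4.1/2 = 2.05 m below the top edge, so the top edge sits at y_top = 3.24727 − 2.05 = 1.19727 m along the incline.

y_top ≈ 1.20 m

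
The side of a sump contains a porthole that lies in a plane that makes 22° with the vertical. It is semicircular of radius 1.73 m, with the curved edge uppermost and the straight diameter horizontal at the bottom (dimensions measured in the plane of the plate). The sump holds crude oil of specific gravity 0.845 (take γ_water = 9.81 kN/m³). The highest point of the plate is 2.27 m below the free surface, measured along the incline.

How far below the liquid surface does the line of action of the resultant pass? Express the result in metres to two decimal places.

γ = 0.845 × 9.81 = 8.28945 kN/m³.
The plate makes 22° with the vertical, i.e. θ = 90° − 22° = 68° to the horizontal. Measuring y along the incline from the free-surface line, vertical depth h = y·sinθ with sinθ = 0.927184.
The centroid lies 4r/(3π) = 0.734235 m above the diameter, so r − 4r/(3π) = 1.73 − 0.734235 = 0.995765 m below the topmost point, so y_c = 2.27 + 0.995765 = 3.26577 m and h_c = 3.26577 × 0.927184 = 3.02797 m.
A = πr²/2 = π × 1.73²/2 = 4.70124 m².
Resultant F = γ·h_c·A = 8.28945 × 3.02797 × 4.70124 = 118.002 kN.
I_c = (π/8 − 8/(9π))·r⁴ = 0.109757 × 1.73⁴ = 0.983143 m⁴.
Centre of pressure: y_p = y_c + I_c/(y_c·A) = 3.26577 + 0.983143/(3.26577 × 4.70124) = 3.26577 + 0.0640352 = 3.32981 m along the plane.
Vertically, h_p = y_p·sinθ = 3.32981 × 0.927184 = 3.08735 m.

h_p = 3.09 m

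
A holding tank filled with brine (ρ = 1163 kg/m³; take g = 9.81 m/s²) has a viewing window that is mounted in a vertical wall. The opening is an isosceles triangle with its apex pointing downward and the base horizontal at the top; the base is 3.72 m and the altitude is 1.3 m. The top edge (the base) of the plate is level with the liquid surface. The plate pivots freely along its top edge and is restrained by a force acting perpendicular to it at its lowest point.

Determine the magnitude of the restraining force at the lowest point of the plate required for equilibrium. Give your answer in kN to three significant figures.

P ≈ 5.98 kN

γ = ρg = 1163 × 9.81 / 1000 = 11.40903 kN/m³.
With the apex down, the centroid sits h/3 = 1.3/3 = 0.433333 m below the base (the top edge), so the centroid depth is h_c = 0.433333 m.
A = ½ × 3.72 × 1.3 = 2.418 m².
Resultant F = γ·h_c·A = 11.40903 × 0.433333 × 2.418 = 11.9544 kN.
I_c = b·h³/36 = 3.72 × 1.3³/36 = 0.227023 m⁴.
Centre of pressure: y_p = y_c + I_c/(y_c·A) = 0.433333 + 0.227023/(0.433333 × 2.418) = 0.433333 + 0.216667 = 0.65 m along the plane.
The resultant acts 0.433333 + 0.216667 = 0.65 m (along the plate) below the hinge at the top edge, so the moment about the hinge is M = F × 0.65 = 11.9544 × 0.65 = 7.77036 kN·m.
A normal force at the bottom, 1.3 m from the hinge, must supply this moment: P = 7.77036/1.3 = 5.9772 kN.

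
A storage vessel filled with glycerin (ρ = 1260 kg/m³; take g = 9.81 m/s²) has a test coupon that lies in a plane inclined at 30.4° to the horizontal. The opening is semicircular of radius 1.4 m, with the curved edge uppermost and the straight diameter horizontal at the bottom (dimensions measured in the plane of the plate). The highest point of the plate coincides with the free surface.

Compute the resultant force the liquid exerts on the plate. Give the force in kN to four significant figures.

γ = ρg = 1260 × 9.81 / 1000 = 12.3606 kN/m³.
Let θ = 30.4° be the plate's angle to the horizontal; measure y along the incline from where the plane meets the free surface. Vertical depth h = y·sinθ with sinθ = 0.506034.
The centroid lies 4r/(3π) = 0.594178 m above the diameter, so r − 4r/(3π) = 1.4 − 0.594178 = 0.805822 m below the topmost point, so y_c = 0.805822 m and h_c = 0.805822 × 0.506034 = 0.407773 m.
A = πr²/2 = π × 1.4²/2 = 3.07876 m².
Resultant F = γ·h_c·A = 12.3606 × 0.407773 × 3.07876 = 15.5179 kN.

F ≈ 15.52 kN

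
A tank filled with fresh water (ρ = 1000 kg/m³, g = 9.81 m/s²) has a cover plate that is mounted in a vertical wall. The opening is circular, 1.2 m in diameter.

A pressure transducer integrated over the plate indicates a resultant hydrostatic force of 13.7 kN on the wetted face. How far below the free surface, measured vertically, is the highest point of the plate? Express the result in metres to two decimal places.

d_top ≈ 0.63 m

γ = ρg = 1000 × 9.81 = 9810 N/m³ = 9.81 kN/m³.
A = π(0.6)² = 1.13097 m².
From F = γ·h_c·A, the centroid depth is h_c = 13.7/(9.81 × 1.13097) = 1.23481 m.
The centroid is at the centre, 0.6 m below the top of the plate, so the highest point sits at h_top = 1.23481 − 0.6 = 0.63481 m below the surface.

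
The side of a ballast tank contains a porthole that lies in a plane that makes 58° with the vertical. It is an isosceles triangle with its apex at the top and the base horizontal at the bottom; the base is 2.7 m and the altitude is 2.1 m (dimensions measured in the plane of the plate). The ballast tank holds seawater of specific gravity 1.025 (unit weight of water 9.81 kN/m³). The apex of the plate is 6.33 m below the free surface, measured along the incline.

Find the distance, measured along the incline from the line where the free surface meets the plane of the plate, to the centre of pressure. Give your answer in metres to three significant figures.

y_p = 7.76 m

γ = 1.025 × 9.81 = 10.05525 kN/m³.
The plate makes 58° with the vertical, i.e. θ = 90° − 58° = 32° to the horizontal. Measuring y along the incline from the free-surface line, vertical depth h = y·sinθ with sinθ = 0.529919.
With the apex up, the centroid sits 2h/3 = 2 × 2.1/3 = 1.4 m below the apex, so y_c = 6.33 + 1.4 = 7.73 m and h_c = 7.73 × 0.529919 = 4.09627 m.
A = ½ × 2.7 × 2.1 = 2.835 m².
Resultant F = γ·h_c·A = 10.05525 × 4.09627 × 2.835 = 116.771 kN.
I_c = b·h³/36 = 2.7 × 2.1³/36 = 0.694575 m⁴.
Centre of pressure: y_p = y_c + I_c/(y_c·A) = 7.73 + 0.694575/(7.73 × 2.835) = 7.73 + 0.0316947 = 7.76169 m along the plane.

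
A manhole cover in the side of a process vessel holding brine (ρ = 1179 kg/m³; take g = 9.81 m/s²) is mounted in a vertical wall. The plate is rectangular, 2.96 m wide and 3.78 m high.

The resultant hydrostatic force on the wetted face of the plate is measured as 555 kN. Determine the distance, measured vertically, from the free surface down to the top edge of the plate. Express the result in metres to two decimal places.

γ = ρg = 1179 × 9.81 / 1000 = 11.56599 kN/m³.
A = 2.96 × 3.78 = 11.1888 m².
From F = γ·h_c·A, the centroid depth is h_c = 555/(11.56599 × 11.1888) = 4.28871 m.
The centroid lies 3.78/2 = 1.89 m below the top edge, so the top edge sits at h_top = 4.28871 − 1.89 = 2.39871 m below the surface.

d_top ≈ 2.40 m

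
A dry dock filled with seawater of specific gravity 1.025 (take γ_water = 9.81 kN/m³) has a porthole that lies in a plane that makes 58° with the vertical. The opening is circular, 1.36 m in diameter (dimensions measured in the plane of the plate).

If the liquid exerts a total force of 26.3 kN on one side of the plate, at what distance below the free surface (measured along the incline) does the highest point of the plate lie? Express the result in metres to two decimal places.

y_top ≈ 2.72 m

γ = 1.025 × 9.81 = 10.05525 kN/m³.
A = π(0.68)² = 1.45267 m².
From F = γ·h_c·A, the centroid depth is h_c = 26.3/(10.05525 × 1.45267) = 1.80051 m.
The plate makes 58° with the vertical, i.e. θ = 90° − 58° = 32° to the horizontal. Measuring y along the incline from the free-surface line, vertical depth h = y·sinθ with sinθ = 0.529919.
Along the incline, y_c = h_c/sinθ = 1.80051/0.529919 = 3.39771 m.
The centroid is at the centre, 0.68 m below the top of the plate, so the highest point sits at y_top = 3.39771 − 0.68 = 2.71771 m along the incline.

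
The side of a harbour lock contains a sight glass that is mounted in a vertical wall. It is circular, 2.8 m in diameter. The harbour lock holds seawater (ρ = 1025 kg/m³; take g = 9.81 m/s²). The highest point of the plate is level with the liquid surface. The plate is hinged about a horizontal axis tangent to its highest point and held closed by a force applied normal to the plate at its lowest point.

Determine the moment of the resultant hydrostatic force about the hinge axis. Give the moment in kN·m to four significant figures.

M ≈ 151.7 kN·m

γ = ρg = 1025 × 9.81 / 1000 = 10.05525 kN/m³.
The centroid is at the centre, 1.4 m below the top of the plate, so the centroid depth is h_c = 1.4 m.
A = π(1.4)² = 6.15752 m².
Resultant F = γ·h_c·A = 10.05525 × 1.4 × 6.15752 = 86.6816 kN.
I_c = πr⁴/4 = π × 1.4⁴/4 = 3.01719 m⁴.
Centre of pressure: y_p = y_c + I_c/(y_c·A) = 1.4 + 3.01719/(1.4 × 6.15752) = 1.4 + 0.350001 = 1.75 m along the plane.
The resultant acts 1.4 + 0.350001 = 1.75 m (along the plate) below the hinge at the top edge, so the moment about the hinge is M = F × 1.75 = 86.6816 × 1.75 = 151.693 kN·m.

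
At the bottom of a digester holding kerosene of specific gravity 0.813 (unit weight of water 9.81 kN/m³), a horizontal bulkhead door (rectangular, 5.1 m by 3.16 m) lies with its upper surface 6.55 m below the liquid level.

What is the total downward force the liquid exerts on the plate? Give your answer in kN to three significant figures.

γ = 0.813 × 9.81 = 7.97553 kN/m³.
The plate is horizontal, so pressure is uniform at p = γ·h = 7.97553 × 6.55 = 52.2397 kN/m².
A = 5.1 × 3.16 = 16.116 m².
F = p·A = 52.2397 × 16.116 = 841.895 kN.

F ≈ 842 kN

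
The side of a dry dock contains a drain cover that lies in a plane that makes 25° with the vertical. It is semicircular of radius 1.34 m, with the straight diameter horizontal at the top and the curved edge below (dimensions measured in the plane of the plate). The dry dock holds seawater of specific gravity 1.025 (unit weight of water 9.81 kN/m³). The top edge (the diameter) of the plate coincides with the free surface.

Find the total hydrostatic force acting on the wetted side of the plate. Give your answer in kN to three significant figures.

F ≈ 14.6 kN

γ = 1.025 × 9.81 = 10.05525 kN/m³.
The plate makes 25° with the vertical, i.e. θ = 90° − 25° = 65° to the horizontal. Measuring y along the incline from the free-surface line, vertical depth h = y·sinθ with sinθ = 0.906308.
The centroid of a semicircle lies 4r/(3π) = 0.568714 m from the diameter, here below the top edge, so y_c = 0.568714 m and h_c = 0.568714 × 0.906308 = 0.51543 m.
A = πr²/2 = π × 1.34²/2 = 2.82052 m².
Resultant F = γ·h_c·A = 10.05525 × 0.51543 × 2.82052 = 14.6181 kN.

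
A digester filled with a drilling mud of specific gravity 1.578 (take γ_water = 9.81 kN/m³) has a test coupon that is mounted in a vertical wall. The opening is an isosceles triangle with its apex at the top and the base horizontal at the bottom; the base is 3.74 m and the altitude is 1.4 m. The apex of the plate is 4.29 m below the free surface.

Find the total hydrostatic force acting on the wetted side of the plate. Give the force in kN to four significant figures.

γ = 1.578 × 9.81 = 15.48018 kN/m³.
With the apex up, the centroid sits 2h/3 = 2 × 1.4/3 = 0.933333 m below the apex, so the centroid depth is h_c = 4.29 + 0.933333 = 5.22333 m.
A = ½ × 3.74 × 1.4 = 2.618 m².
Resultant F = γ·h_c·A = 15.48018 × 5.22333 × 2.618 = 211.686 kN.

F ≈ 211.7 kN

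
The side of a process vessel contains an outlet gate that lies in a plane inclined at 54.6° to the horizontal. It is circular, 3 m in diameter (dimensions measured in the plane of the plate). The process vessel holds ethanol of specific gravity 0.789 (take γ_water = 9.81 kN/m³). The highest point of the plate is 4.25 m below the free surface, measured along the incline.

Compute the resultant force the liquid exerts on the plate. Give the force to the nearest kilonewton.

γ = 0.789 × 9.81 = 7.74009 kN/m³.
Let θ = 54.6° be the plate's angle to the horizontal; measure y along the incline from where the plane meets the free surface. Vertical depth h = y·sinθ with sinθ = 0.815128.
The centroid is at the centre, 1.5 m below the top of the plate, so y_c = 4.25 + 1.5 = 5.75 m and h_c = 5.75 × 0.815128 = 4.68699 m.
A = π(1.5)² = 7.06858 m².
Resultant F = γ·h_c·A = 7.74009 × 4.68699 × 7.06858 = 256.432 kN.

F ≈ 256 kN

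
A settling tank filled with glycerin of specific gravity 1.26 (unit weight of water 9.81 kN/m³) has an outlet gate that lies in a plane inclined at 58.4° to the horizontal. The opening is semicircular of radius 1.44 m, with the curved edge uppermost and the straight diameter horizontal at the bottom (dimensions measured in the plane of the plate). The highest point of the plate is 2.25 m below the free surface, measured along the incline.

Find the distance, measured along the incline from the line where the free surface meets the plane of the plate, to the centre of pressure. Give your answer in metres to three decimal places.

γ = 1.26 × 9.81 = 12.3606 kN/m³.
Let θ = 58.4° be the plate's angle to the horizontal; measure y along the incline from where the plane meets the free surface. Vertical depth h = y·sinθ with sinθ = 0.851727.
The centroid lies 4r/(3π) = 0.611155 m above the diameter, so r − 4r/(3π) = 1.44 − 0.611155 = 0.828845 m below the topmost point, so y_c = 2.25 + 0.828845 = 3.07885 m and h_c = 3.07885 × 0.851727 = 2.62234 m.
A = πr²/2 = π × 1.44²/2 = 3.2572 m².
Resultant F = γ·h_c·A = 12.3606 × 2.62234 × 3.2572 = 105.578 kN.
I_c = (π/8 − 8/(9π))·r⁴ = 0.109757 × 1.44⁴ = 0.471935 m⁴.
Centre of pressure: y_p = y_c + I_c/(y_c·A) = 3.07885 + 0.471935/(3.07885 × 3.2572) = 3.07885 + 0.0470597 = 3.12591 m along the plane.

y_p = 3.126 m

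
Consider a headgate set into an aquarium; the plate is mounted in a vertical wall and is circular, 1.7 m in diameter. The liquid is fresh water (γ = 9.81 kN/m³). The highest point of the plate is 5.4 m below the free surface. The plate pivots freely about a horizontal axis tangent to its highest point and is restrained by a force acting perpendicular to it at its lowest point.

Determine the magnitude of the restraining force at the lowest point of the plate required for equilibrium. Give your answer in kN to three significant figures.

P ≈ 71.9 kN

γ = 9.81 kN/m³.
The centroid is at the centre, 0.85 m below the top of the plate, so the centroid depth is h_c = 5.4 + 0.85 = 6.25 m.
A = π(0.85)² = 2.2698 m².
Resultant F = γ·h_c·A = 9.81 × 6.25 × 2.2698 = 139.167 kN.
I_c = πr⁴/4 = π × 0.85⁴/4 = 0.409983 m⁴.
Centre of pressure: y_p = y_c + I_c/(y_c·A) = 6.25 + 0.409983/(6.25 × 2.2698) = 6.25 + 0.0289 = 6.2789 m along the plane.
The resultant acts 0.85 + 0.0289 = 0.8789 m (along the plate) below the hinge at the top edge, so the moment about the hinge is M = F × 0.8789 = 139.167 × 0.8789 = 122.314 kN·m.
A normal force at the bottom, 1.7 m from the hinge, must supply this moment: P = 122.314/1.7 = 71.9494 kN.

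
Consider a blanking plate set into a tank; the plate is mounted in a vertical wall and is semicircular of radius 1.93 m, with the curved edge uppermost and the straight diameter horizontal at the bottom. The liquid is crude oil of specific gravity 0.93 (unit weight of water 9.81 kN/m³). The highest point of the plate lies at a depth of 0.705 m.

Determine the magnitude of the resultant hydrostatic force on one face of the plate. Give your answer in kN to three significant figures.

γ = 0.93 × 9.81 = 9.1233 kN/m³.
The centroid lies 4r/(3π) = 0.819117 m above the diameter, so r − 4r/(3π) = 1.93 − 0.819117 = 1.11088 m below the topmost point, so the centroid depth is h_c = 0.705 + 1.11088 = 1.81588 m.
A = πr²/2 = π × 1.93²/2 = 5.85106 m².
Resultant F = γ·h_c·A = 9.1233 × 1.81588 × 5.85106 = 96.9334 kN.

F ≈ 96.9 kN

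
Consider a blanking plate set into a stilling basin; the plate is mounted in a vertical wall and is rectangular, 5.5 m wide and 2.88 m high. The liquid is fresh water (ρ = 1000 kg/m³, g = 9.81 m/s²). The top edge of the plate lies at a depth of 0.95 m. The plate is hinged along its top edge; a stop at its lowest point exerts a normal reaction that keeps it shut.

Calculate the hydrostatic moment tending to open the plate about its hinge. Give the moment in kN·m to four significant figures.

M ≈ 642.2 kN·m

γ = ρg = 1000 × 9.81 = 9810 N/m³ = 9.81 kN/m³.
The centroid lies 2.88/2 = 1.44 m below the top edge, so the centroid depth is h_c = 0.95 + 1.44 = 2.39 m.
A = 5.5 × 2.88 = 15.84 m².
Resultant F = γ·h_c·A = 9.81 × 2.39 × 15.84 = 371.383 kN.
I_c = b·h³/12 = 5.5 × 2.88³/12 = 10.9486 m⁴.
Centre of pressure: y_p = y_c + I_c/(y_c·A) = 2.39 + 10.9486/(2.39 × 15.84) = 2.39 + 0.289205 = 2.67921 m along the plane.
The resultant acts 1.44 + 0.289205 = 1.7292 m (along the plate) below the hinge at the top edge, so the moment about the hinge is M = F × 1.7292 = 371.383 × 1.7292 = 642.195 kN·m.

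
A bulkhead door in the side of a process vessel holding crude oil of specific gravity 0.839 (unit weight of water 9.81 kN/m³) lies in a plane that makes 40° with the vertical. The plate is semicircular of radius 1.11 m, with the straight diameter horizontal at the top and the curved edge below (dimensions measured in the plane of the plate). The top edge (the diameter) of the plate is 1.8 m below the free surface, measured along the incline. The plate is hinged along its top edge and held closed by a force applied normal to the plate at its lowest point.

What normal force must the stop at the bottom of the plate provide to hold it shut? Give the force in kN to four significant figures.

γ = 0.839 × 9.81 = 8.23059 kN/m³.
The plate makes 40° with the vertical, i.e. θ = 90° − 40° = 50° to the horizontal. Measuring y along the incline from the free-surface line, vertical depth h = y·sinθ with sinθ = 0.766044.
The centroid of a semicircle lies 4r/(3π) = 0.471099 m from the diameter, here below the top edge, so y_c = 1.8 + 0.471099 = 2.2711 m and h_c = 2.2711 × 0.766044 = 1.73976 m.
A = πr²/2 = π × 1.11²/2 = 1.93538 m².
Resultant F = γ·h_c·A = 8.23059 × 1.73976 × 1.93538 = 27.7132 kN.
I_c = (π/8 − 8/(9π))·r⁴ = 0.109757 × 1.11⁴ = 0.166619 m⁴.
Centre of pressure: y_p = y_c + I_c/(y_c·A) = 2.2711 + 0.166619/(2.2711 × 1.93538) = 2.2711 + 0.0379072 = 2.30901 m along the plane.
The resultant acts 0.471099 + 0.0379072 = 0.509006 m (along the plate) below the hinge at the top edge, so the moment about the hinge is M = F × 0.509006 = 27.7132 × 0.509006 = 14.1062 kN·m.
A normal force at the bottom, 1.11 m from the hinge, must supply this moment: P = 14.1062/1.11 = 12.7083 kN.

P ≈ 12.71 kN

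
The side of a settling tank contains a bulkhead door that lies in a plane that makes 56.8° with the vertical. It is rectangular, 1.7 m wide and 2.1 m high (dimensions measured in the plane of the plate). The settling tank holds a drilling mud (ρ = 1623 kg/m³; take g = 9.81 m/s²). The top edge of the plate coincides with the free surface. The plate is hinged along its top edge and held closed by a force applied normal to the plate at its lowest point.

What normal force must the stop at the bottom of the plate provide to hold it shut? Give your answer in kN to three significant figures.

P ≈ 21.8 kN

γ = ρg = 1623 × 9.81 / 1000 = 15.92163 kN/m³.
The plate makes 56.8° with the vertical, i.e. θ = 90° − 56.8° = 33.2° to the horizontal. Measuring y along the incline from the free-surface line, vertical depth h = y·sinθ with sinθ = 0.547563.
The centroid lies 2.1/2 = 1.05 m below the top edge, so y_c = 1.05 m and h_c = 1.05 × 0.547563 = 0.574941 m.
A = 1.7 × 2.1 = 3.57 m².
Resultant F = γ·h_c·A = 15.92163 × 0.574941 × 3.57 = 32.6798 kN.
I_c = b·h³/12 = 1.7 × 2.1³/12 = 1.31198 m⁴.
Centre of pressure: y_p = y_c + I_c/(y_c·A) = 1.05 + 1.31198/(1.05 × 3.57) = 1.05 + 0.350001 = 1.4 m along the plane.
The resultant acts 1.05 + 0.350001 = 1.4 m (along the plate) below the hinge at the top edge, so the moment about the hinge is M = F × 1.4 = 32.6798 × 1.4 = 45.7517 kN·m.
A normal force at the bottom, 2.1 m from the hinge, must supply this moment: P = 45.7517/2.1 = 21.7865 kN.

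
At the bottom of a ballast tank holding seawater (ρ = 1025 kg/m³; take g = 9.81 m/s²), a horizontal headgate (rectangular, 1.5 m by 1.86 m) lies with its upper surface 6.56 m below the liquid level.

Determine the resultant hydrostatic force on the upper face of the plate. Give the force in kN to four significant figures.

F ≈ 184.0 kN

γ = ρg = 1025 × 9.81 / 1000 = 10.05525 kN/m³.
The plate is horizontal, so pressure is uniform at p = γ·h = 10.05525 × 6.56 = 65.9624 kN/m².
A = 1.5 × 1.86 = 2.79 m².
F = p·A = 65.9624 × 2.79 = 184.035 kN.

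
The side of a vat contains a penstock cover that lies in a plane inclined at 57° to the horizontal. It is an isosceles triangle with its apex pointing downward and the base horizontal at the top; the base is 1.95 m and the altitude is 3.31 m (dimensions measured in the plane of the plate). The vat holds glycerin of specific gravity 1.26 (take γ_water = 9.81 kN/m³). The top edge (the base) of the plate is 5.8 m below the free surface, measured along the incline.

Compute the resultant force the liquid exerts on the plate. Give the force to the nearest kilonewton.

γ = 1.26 × 9.81 = 12.3606 kN/m³.
Let θ = 57° be the plate's angle to the horizontal; measure y along the incline from where the plane meets the free surface. Vertical depth h = y·sinθ with sinθ = 0.838671.
With the apex down, the centroid sits h/3 = 3.31/3 = 1.10333 m below the base (the top edge), so y_c = 5.8 + 1.10333 = 6.90333 m and h_c = 6.90333 × 0.838671 = 5.78962 m.
A = ½ × 1.95 × 3.31 = 3.22725 m².
Resultant F = γ·h_c·A = 12.3606 × 5.78962 × 3.22725 = 230.952 kN.

F ≈ 231 kN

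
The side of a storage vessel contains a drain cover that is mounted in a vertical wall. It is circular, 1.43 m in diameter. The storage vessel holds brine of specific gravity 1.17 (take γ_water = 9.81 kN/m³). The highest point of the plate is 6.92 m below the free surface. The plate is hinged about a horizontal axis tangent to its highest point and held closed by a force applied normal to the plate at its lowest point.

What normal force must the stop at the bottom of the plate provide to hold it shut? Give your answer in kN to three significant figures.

γ = 1.17 × 9.81 = 11.4777 kN/m³.
The centroid is at the centre, 0.715 m below the top of the plate, so the centroid depth is h_c = 6.92 + 0.715 = 7.635 m.
A = π(0.715)² = 1.60606 m².
Resultant F = γ·h_c·A = 11.4777 × 7.635 × 1.60606 = 140.743 kN.
I_c = πr⁴/4 = π × 0.715⁴/4 = 0.205265 m⁴.
Centre of pressure: y_p = y_c + I_c/(y_c·A) = 7.635 + 0.205265/(7.635 × 1.60606) = 7.635 + 0.0167396 = 7.65174 m along the plane.
The resultant acts 0.715 + 0.0167396 = 0.73174 m (along the plate) below the hinge at the top edge, so the moment about the hinge is M = F × 0.73174 = 140.743 × 0.73174 = 102.987 kN·m.
A normal force at the bottom, 1.43 m from the hinge, must supply this moment: P = 102.987/1.43 = 72.0189 kN.

P ≈ 72.0 kN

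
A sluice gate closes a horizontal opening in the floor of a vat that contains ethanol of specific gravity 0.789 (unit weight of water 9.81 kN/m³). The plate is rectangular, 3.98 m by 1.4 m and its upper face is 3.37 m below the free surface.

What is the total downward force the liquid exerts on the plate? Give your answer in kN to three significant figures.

F ≈ 145 kN

γ = 0.789 × 9.81 = 7.74009 kN/m³.
The plate is horizontal, so pressure is uniform at p = γ·h = 7.74009 × 3.37 = 26.0841 kN/m².
A = 3.98 × 1.4 = 5.572 m².
F = p·A = 26.0841 × 5.572 = 145.341 kN.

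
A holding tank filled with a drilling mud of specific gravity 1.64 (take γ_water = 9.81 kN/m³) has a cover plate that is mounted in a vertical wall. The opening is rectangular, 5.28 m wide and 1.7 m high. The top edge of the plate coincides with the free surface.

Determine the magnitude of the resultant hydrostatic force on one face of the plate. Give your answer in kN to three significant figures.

γ = 1.64 × 9.81 = 16.0884 kN/m³.
The centroid lies 1.7/2 = 0.85 m below the top edge, so the centroid depth is h_c = 0.85 m.
A = 5.28 × 1.7 = 8.976 m².
Resultant F = γ·h_c·A = 16.0884 × 0.85 × 8.976 = 122.748 kN.

F ≈ 123 kN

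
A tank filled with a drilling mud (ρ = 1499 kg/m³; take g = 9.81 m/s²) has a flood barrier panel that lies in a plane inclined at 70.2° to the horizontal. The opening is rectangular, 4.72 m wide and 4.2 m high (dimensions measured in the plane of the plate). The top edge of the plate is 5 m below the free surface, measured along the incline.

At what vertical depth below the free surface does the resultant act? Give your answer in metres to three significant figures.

h_p = 6.88 m

γ = ρg = 1499 × 9.81 / 1000 = 14.70519 kN/m³.
Let θ = 70.2° be the plate's angle to the horizontal; measure y along the incline from where the plane meets the free surface. Vertical depth h = y·sinθ with sinθ = 0.940881.
The centroid lies 4.2/2 = 2.1 m below the top edge, so y_c = 5 + 2.1 = 7.1 m and h_c = 7.1 × 0.940881 = 6.68026 m.
A = 4.72 × 4.2 = 19.824 m².
Resultant F = γ·h_c·A = 14.70519 × 6.68026 × 19.824 = 1947.4 kN.
I_c = b·h³/12 = 4.72 × 4.2³/12 = 29.1413 m⁴.
Centre of pressure: y_p = y_c + I_c/(y_c·A) = 7.1 + 29.1413/(7.1 × 19.824) = 7.1 + 0.207042 = 7.30704 m along the plane.
Vertically, h_p = y_p·sinθ = 7.30704 × 0.940881 = 6.87506 m.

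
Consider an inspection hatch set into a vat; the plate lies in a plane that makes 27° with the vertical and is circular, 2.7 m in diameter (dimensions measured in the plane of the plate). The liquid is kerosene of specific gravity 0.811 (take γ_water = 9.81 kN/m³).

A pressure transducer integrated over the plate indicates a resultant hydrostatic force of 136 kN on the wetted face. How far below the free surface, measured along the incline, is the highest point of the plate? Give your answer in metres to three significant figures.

y_top ≈ 2.00 m

γ = 0.811 × 9.81 = 7.95591 kN/m³.
A = π(1.35)² = 5.72555 m².
From F = γ·h_c·A, the centroid depth is h_c = 136/(7.95591 × 5.72555) = 2.9856 m.
The plate makes 27° with the vertical, i.e. θ = 90° − 27° = 63° to the horizontal. Measuring y along the incline from the free-surface line, vertical depth h = y·sinθ with sinθ = 0.891007.
Along the incline, y_c = h_c/sinθ = 2.9856/0.891007 = 3.35082 m.
The centroid is at the centre, 1.35 m below the top of the plate, so the highest point sits at y_top = 3.35082 − 1.35 = 2.00082 m along the incline.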